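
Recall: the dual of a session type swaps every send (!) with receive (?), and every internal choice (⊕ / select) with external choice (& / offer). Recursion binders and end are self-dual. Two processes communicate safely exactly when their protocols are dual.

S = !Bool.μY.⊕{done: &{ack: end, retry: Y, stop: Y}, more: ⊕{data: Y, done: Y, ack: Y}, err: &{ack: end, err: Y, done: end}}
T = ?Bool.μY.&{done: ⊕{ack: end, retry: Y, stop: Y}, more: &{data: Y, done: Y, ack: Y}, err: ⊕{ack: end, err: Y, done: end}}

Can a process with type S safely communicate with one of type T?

YES

!Bool vs ?Bool  ok
  μY vs μY  ok (binder kept)
    ⊕{done,more,err} vs &{done,more,err}  ok label sets agree
      • done:
        &{ack,retry,stop} vs ⊕{ack,retry,stop}  ok label sets agree
          • ack:
            end vs end  ok
          • retry:
            Y vs Y  ok
          • stop:
            Y vs Y  ok
      • more:
        ⊕{data,done,ack} vs &{data,done,ack}  ok label sets agree
          • data:
            Y vs Y  ok
          • done:
            Y vs Y  ok
          • ack:
            Y vs Y  ok
      • err:
        &{ack,err,done} vs ⊕{ack,err,done}  ok label sets agree
          • ack:
            end vs end  ok
          • err:
            Y vs Y  ok
          • done:
            end vs end  ok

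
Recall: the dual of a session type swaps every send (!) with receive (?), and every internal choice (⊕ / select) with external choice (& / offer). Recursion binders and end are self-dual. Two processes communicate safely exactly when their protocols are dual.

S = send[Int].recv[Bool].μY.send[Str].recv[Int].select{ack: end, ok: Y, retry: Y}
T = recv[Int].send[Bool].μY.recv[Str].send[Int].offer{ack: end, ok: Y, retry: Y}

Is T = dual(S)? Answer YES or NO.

send[Int] ‖ recv[Int]  match
  recv[Bool] ‖ send[Bool]  match
    μY ‖ μY  match (μ self-dual)
      send[Str] ‖ recv[Str]  match
        recv[Int] ‖ send[Int]  match
          select{ack,ok,retry} ‖ offer{ack,ok,retry}  match labels match
            case ack:
              end ‖ end  match
            case ok:
              Y ‖ Y  match
            case retry:
              Y ‖ Y  match

YES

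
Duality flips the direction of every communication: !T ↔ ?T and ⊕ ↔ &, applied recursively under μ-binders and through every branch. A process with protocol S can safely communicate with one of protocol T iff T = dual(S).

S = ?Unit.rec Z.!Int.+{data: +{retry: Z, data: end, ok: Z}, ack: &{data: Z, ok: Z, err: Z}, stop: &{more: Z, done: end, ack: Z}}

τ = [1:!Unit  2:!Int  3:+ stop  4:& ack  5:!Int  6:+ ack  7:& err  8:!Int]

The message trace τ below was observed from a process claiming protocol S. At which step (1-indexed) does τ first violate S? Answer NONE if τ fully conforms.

[1] got !Unit, protocol expects ?Unit  ✗

1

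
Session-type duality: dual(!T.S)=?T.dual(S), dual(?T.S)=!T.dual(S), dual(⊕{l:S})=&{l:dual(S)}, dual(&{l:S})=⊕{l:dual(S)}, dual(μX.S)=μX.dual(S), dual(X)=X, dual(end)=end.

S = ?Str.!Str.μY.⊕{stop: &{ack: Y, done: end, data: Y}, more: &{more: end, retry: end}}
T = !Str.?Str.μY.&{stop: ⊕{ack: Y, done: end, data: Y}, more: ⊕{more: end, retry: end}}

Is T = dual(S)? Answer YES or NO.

?Str | !Str  ✓
  !Str | ?Str  ✓
    μY | μY  ✓ (rec unchanged)
      ⊕{stop,more} | &{stop,more}  ✓ same labels
        [stop]
          &{ack,done,data} | ⊕{ack,done,data}  ✓ same labels
            [ack]
              Y | Y  ✓
            [done]
              end | end  ✓
            [data]
              Y | Y  ✓
        [more]
          &{more,retry} | ⊕{more,retry}  ✓ same labels
            [more]
              end | end  ✓
            [retry]
              end | end  ✓

YES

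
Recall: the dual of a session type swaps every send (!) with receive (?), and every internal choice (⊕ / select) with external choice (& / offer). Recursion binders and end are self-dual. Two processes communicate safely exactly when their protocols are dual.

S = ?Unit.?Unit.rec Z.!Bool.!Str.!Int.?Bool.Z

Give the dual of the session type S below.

!Unit.!Unit.rec Z.?Bool.?Str.?Int.!Bool.Z

?Unit ↦ !Unit
  ?Unit ↦ !Unit
    rec Z ↦ rec Z  (rec unchanged)
      !Bool ↦ ?Bool
        !Str ↦ ?Str
          !Int ↦ ?Int
            ?Bool ↦ !Bool
              Z ↦ Z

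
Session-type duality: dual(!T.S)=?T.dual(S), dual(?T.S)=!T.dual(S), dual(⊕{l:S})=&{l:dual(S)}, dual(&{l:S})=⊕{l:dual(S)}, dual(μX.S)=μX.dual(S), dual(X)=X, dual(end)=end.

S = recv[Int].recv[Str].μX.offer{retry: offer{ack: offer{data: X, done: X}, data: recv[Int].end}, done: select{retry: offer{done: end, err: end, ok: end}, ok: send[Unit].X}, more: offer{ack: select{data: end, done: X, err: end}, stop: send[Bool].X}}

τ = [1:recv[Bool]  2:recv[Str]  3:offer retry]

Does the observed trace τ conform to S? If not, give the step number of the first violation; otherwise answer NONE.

step 1: got recv[Bool], protocol expects recv[Int]  ✗

1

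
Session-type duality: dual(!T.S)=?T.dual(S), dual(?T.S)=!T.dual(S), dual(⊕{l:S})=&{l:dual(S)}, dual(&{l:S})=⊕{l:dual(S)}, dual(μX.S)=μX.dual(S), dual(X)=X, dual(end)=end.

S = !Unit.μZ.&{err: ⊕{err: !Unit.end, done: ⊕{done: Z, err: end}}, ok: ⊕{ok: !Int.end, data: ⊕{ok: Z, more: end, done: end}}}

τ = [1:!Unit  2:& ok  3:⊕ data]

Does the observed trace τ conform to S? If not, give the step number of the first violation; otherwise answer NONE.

@1 !Unit  ok  cont: μZ.…
@2 & ok  ok  cont: ⊕{ok: !Int.end, data: ⊕{ok: μZ.…, more: end, done: end}}
@3 ⊕ data  ok  cont: ⊕{ok: μZ.…, more: end, done: end}
trace exhausted — no violation

NONE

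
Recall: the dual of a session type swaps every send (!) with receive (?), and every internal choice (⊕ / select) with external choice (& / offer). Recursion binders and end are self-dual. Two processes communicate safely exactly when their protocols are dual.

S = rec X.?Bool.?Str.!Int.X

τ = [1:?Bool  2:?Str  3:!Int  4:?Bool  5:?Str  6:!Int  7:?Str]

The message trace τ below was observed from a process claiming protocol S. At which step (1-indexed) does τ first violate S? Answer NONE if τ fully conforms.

@1 ?Bool  ✓  residual = ?Str.!Int.rec X.…
@2 ?Str  ✓  residual = !Int.rec X.…
@3 !Int  ✓  residual = rec X.…
@4 ?Bool  ✓  residual = ?Str.!Int.rec X.…
@5 ?Str  ✓  residual = !Int.rec X.…
@6 !Int  ✓  residual = rec X.…
@7 got ?Str, protocol expects ?Bool  ✗

7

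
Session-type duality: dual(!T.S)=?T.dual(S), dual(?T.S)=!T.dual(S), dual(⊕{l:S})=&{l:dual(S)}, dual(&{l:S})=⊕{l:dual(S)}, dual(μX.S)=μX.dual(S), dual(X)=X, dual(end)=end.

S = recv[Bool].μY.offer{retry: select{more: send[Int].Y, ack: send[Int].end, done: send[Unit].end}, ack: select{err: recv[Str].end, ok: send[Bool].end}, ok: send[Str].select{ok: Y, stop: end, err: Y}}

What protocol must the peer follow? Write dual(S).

send[Bool].μY.select{retry: offer{more: recv[Int].Y, ack: recv[Int].end, done: recv[Unit].end}, ack: offer{err: send[Str].end, ok: recv[Bool].end}, ok: recv[Str].offer{ok: Y, stop: end, err: Y}}

recv[Bool] ↦ send[Bool]
  μY ↦ μY  (binder kept)
    offer{retry,ack,ok} ↦ select{retry,ack,ok}  (offer→select)
      case retry:
        select{more,ack,done} ↦ offer{more,ack,done}  (select→offer)
          case more:
            send[Int] ↦ recv[Int]
              dual(Y) = Y
          case ack:
            send[Int] ↦ recv[Int]
              dual(end) = end
          case done:
            send[Unit] ↦ recv[Unit]
              dual(end) = end
      case ack:
        select{err,ok} ↦ offer{err,ok}  (select→offer)
          case err:
            recv[Str] ↦ send[Str]
              dual(end) = end
          case ok:
            send[Bool] ↦ recv[Bool]
              dual(end) = end
      case ok:
        send[Str] ↦ recv[Str]
          select{ok,stop,err} ↦ offer{ok,stop,err}  (select→offer)
            case ok:
              dual(Y) = Y
            case stop:
              dual(end) = end
            case err:
              dual(Y) = Y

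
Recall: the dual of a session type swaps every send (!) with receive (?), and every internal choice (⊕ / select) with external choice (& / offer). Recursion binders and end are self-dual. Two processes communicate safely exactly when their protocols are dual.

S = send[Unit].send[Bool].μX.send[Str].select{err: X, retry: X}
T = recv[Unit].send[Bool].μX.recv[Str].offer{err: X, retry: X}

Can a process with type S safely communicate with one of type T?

NO

send[Unit] | recv[Unit]  ok
  send[Bool] | send[Bool]  ✗ same direction on both sides — not dual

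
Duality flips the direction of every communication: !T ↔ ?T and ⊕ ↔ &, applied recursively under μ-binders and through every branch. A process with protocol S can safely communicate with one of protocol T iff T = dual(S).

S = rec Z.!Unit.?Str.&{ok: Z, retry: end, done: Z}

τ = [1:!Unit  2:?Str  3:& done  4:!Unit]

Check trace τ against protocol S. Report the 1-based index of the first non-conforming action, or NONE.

[1] !Unit  ✓  cont: ?Str.&{ok: rec Z.…, retry: end, done: rec Z.…}
[2] ?Str  ✓  cont: &{ok: rec Z.…, retry: end, done: rec Z.…}
[3] & done  ✓  cont: rec Z.…
[4] !Unit  ✓  cont: ?Str.&{ok: rec Z.…, retry: end, done: rec Z.…}
all 4 steps conform

NONE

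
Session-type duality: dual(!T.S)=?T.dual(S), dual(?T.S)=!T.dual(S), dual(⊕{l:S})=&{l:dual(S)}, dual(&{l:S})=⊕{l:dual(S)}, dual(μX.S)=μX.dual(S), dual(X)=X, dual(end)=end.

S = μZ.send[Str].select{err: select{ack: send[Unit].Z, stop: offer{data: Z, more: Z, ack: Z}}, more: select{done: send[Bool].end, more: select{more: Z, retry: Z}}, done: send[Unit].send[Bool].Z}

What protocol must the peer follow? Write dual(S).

μZ.recv[Str].offer{err: offer{ack: recv[Unit].Z, stop: select{data: Z, more: Z, ack: Z}}, more: offer{done: recv[Bool].end, more: offer{more: Z, retry: Z}}, done: recv[Unit].recv[Bool].Z}

μZ → μZ  (binder kept)
  send[Str] → recv[Str]
    select{err,more,done} → offer{err,more,done}  (internal→external)
      • err:
        select{ack,stop} → offer{ack,stop}  (internal→external)
          • ack:
            send[Unit] → recv[Unit]
              Z ↦ Z
          • stop:
            offer{data,more,ack} → select{data,more,ack}  (&→⊕)
              • data:
                Z ↦ Z
              • more:
                Z ↦ Z
              • ack:
                Z ↦ Z
      • more:
        select{done,more} → offer{done,more}  (internal→external)
          • done:
            send[Bool] → recv[Bool]
              end ↦ end
          • more:
            select{more,retry} → offer{more,retry}  (internal→external)
              • more:
                Z ↦ Z
              • retry:
                Z ↦ Z
      • done:
        send[Unit] → recv[Unit]
          send[Bool] → recv[Bool]
            Z ↦ Z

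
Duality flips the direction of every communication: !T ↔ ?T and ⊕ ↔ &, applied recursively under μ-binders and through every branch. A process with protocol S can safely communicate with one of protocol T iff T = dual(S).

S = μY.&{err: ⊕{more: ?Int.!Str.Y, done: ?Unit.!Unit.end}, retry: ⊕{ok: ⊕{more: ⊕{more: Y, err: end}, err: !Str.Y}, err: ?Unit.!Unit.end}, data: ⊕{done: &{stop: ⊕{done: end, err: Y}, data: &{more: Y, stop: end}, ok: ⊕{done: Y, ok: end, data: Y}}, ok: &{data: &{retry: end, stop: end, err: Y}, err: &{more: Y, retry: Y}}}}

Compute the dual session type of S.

μY ↦ μY  (rec unchanged)
  &{err,retry,data} ↦ ⊕{err,retry,data}  (offer→select)
    [err]
      ⊕{more,done} ↦ &{more,done}  (⊕→&)
        [more]
          ?Int ↦ !Int
            !Str ↦ ?Str
              dual(Y) = Y
        [done]
          ?Unit ↦ !Unit
            !Unit ↦ ?Unit
              dual(end) = end
    [retry]
      ⊕{ok,err} ↦ &{ok,err}  (⊕→&)
        [ok]
          ⊕{more,err} ↦ &{more,err}  (⊕→&)
            [more]
              ⊕{more,err} ↦ &{more,err}  (⊕→&)
                [more]
                  dual(Y) = Y
                [err]
                  dual(end) = end
            [err]
              !Str ↦ ?Str
                dual(Y) = Y
        [err]
          ?Unit ↦ !Unit
            !Unit ↦ ?Unit
              dual(end) = end
    [data]
      ⊕{done,ok} ↦ &{done,ok}  (⊕→&)
        [done]
          &{stop,data,ok} ↦ ⊕{stop,data,ok}  (offer→select)
            [stop]
              ⊕{done,err} ↦ &{done,err}  (⊕→&)
                [done]
                  dual(end) = end
                [err]
                  dual(Y) = Y
            [data]
              &{more,stop} ↦ ⊕{more,stop}  (offer→select)
                [more]
                  dual(Y) = Y
                [stop]
                  dual(end) = end
            [ok]
              ⊕{done,ok,data} ↦ &{done,ok,data}  (⊕→&)
                [done]
                  dual(Y) = Y
                [ok]
                  dual(end) = end
                [data]
                  dual(Y) = Y
        [ok]
          &{data,err} ↦ ⊕{data,err}  (offer→select)
            [data]
              &{retry,stop,err} ↦ ⊕{retry,stop,err}  (offer→select)
                [retry]
                  dual(end) = end
                [stop]
                  dual(end) = end
                [err]
                  dual(Y) = Y
            [err]
              &{more,retry} ↦ ⊕{more,retry}  (offer→select)
                [more]
                  dual(Y) = Y
                [retry]
                  dual(Y) = Y

μY.⊕{err: &{more: !Int.?Str.Y, done: !Unit.?Unit.end}, retry: &{ok: &{more: &{more: Y, err: end}, err: ?Str.Y}, err: !Unit.?Unit.end}, data: &{done: ⊕{stop: &{done: end, err: Y}, data: ⊕{more: Y, stop: end}, ok: &{done: Y, ok: end, data: Y}}, ok: ⊕{data: ⊕{retry: end, stop: end, err: Y}, err: ⊕{more: Y, retry: Y}}}}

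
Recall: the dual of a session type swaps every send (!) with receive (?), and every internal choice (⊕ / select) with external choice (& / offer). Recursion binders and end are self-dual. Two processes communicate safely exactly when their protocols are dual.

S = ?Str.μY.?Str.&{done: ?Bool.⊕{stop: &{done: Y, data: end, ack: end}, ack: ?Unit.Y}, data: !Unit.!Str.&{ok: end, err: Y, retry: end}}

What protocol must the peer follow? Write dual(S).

?Str ↦ !Str
  μY ↦ μY  (μ self-dual)
    ?Str ↦ !Str
      &{done,data} ↦ ⊕{done,data}  (external→internal)
        case done:
          ?Bool ↦ !Bool
            ⊕{stop,ack} ↦ &{stop,ack}  (⊕→&)
              case stop:
                &{done,data,ack} ↦ ⊕{done,data,ack}  (external→internal)
                  case done:
                    Y self-dual
                  case data:
                    end self-dual
                  case ack:
                    end self-dual
              case ack:
                ?Unit ↦ !Unit
                  Y self-dual
        case data:
          !Unit ↦ ?Unit
            !Str ↦ ?Str
              &{ok,err,retry} ↦ ⊕{ok,err,retry}  (external→internal)
                case ok:
                  end self-dual
                case err:
                  Y self-dual
                case retry:
                  end self-dual

!Str.μY.!Str.⊕{done: !Bool.&{stop: ⊕{done: Y, data: end, ack: end}, ack: !Unit.Y}, data: ?Unit.?Str.⊕{ok: end, err: Y, retry: end}}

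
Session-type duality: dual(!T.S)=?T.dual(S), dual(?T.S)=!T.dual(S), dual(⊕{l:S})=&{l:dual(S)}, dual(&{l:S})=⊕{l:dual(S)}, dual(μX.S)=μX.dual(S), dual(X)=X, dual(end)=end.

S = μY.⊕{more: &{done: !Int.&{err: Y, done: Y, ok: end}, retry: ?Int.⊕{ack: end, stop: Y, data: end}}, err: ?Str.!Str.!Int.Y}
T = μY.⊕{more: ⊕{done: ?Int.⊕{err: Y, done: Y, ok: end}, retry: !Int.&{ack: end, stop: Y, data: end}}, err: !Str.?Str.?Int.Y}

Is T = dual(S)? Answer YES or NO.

μY | μY  ok (rec unchanged)
  ⊕{more,err} | ⊕{more,err}  ✗ choice polarity not flipped — not dual

NO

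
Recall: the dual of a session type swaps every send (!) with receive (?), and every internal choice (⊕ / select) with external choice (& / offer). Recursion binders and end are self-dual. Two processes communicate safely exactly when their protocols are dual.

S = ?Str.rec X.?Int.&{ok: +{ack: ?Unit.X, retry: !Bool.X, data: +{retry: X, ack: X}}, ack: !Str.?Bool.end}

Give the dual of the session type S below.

!Str.rec X.!Int.+{ok: &{ack: !Unit.X, retry: ?Bool.X, data: &{retry: X, ack: X}}, ack: ?Str.!Bool.end}

?Str → !Str
  rec X → rec X  (rec unchanged)
    ?Int → !Int
      &{ok,ack} → +{ok,ack}  (offer→select)
        case ok:
          +{ack,retry,data} → &{ack,retry,data}  (internal→external)
            case ack:
              ?Unit → !Unit
                dual(X) = X
            case retry:
              !Bool → ?Bool
                dual(X) = X
            case data:
              +{retry,ack} → &{retry,ack}  (internal→external)
                case retry:
                  dual(X) = X
                case ack:
                  dual(X) = X
        case ack:
          !Str → ?Str
            ?Bool → !Bool
              dual(end) = end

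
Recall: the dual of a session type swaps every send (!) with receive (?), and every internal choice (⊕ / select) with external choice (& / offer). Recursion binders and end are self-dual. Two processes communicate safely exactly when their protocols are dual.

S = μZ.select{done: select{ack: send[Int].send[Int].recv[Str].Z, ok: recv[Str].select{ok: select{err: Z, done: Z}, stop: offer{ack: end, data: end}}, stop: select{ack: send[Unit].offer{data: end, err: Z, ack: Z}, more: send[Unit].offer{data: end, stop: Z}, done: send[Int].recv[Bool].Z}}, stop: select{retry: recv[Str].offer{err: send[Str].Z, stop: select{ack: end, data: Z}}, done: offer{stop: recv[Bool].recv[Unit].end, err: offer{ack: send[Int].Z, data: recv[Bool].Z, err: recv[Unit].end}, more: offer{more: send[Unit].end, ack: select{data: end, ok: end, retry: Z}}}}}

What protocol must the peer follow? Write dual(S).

μZ.offer{done: offer{ack: recv[Int].recv[Int].send[Str].Z, ok: send[Str].offer{ok: offer{err: Z, done: Z}, stop: select{ack: end, data: end}}, stop: offer{ack: recv[Unit].select{data: end, err: Z, ack: Z}, more: recv[Unit].select{data: end, stop: Z}, done: recv[Int].send[Bool].Z}}, stop: offer{retry: send[Str].select{err: recv[Str].Z, stop: offer{ack: end, data: Z}}, done: select{stop: send[Bool].send[Unit].end, err: select{ack: recv[Int].Z, data: send[Bool].Z, err: send[Unit].end}, more: select{more: recv[Unit].end, ack: offer{data: end, ok: end, retry: Z}}}}}

μZ → μZ  (binder kept)
  select{done,stop} → offer{done,stop}  (⊕→&)
    • done:
      select{ack,ok,stop} → offer{ack,ok,stop}  (⊕→&)
        • ack:
          send[Int] → recv[Int]
            send[Int] → recv[Int]
              recv[Str] → send[Str]
                Z self-dual
        • ok:
          recv[Str] → send[Str]
            select{ok,stop} → offer{ok,stop}  (⊕→&)
              • ok:
                select{err,done} → offer{err,done}  (⊕→&)
                  • err:
                    Z self-dual
                  • done:
                    Z self-dual
              • stop:
                offer{ack,data} → select{ack,data}  (&→⊕)
                  • ack:
                    end self-dual
                  • data:
                    end self-dual
        • stop:
          select{ack,more,done} → offer{ack,more,done}  (⊕→&)
            • ack:
              send[Unit] → recv[Unit]
                offer{data,err,ack} → select{data,err,ack}  (&→⊕)
                  • data:
                    end self-dual
                  • err:
                    Z self-dual
                  • ack:
                    Z self-dual
            • more:
              send[Unit] → recv[Unit]
                offer{data,stop} → select{data,stop}  (&→⊕)
                  • data:
                    end self-dual
                  • stop:
                    Z self-dual
            • done:
              send[Int] → recv[Int]
                recv[Bool] → send[Bool]
                  Z self-dual
    • stop:
      select{retry,done} → offer{retry,done}  (⊕→&)
        • retry:
          recv[Str] → send[Str]
            offer{err,stop} → select{err,stop}  (&→⊕)
              • err:
                send[Str] → recv[Str]
                  Z self-dual
              • stop:
                select{ack,data} → offer{ack,data}  (⊕→&)
                  • ack:
                    end self-dual
                  • data:
                    Z self-dual
        • done:
          offer{stop,err,more} → select{stop,err,more}  (&→⊕)
            • stop:
              recv[Bool] → send[Bool]
                recv[Unit] → send[Unit]
                  end self-dual
            • err:
              offer{ack,data,err} → select{ack,data,err}  (&→⊕)
                • ack:
                  send[Int] → recv[Int]
                    Z self-dual
                • data:
                  recv[Bool] → send[Bool]
                    Z self-dual
                • err:
                  recv[Unit] → send[Unit]
                    end self-dual
            • more:
              offer{more,ack} → select{more,ack}  (&→⊕)
                • more:
                  send[Unit] → recv[Unit]
                    end self-dual
                • ack:
                  select{data,ok,retry} → offer{data,ok,retry}  (⊕→&)
                    • data:
                      end self-dual
                    • ok:
                      end self-dual
                    • retry:
                      Z self-dual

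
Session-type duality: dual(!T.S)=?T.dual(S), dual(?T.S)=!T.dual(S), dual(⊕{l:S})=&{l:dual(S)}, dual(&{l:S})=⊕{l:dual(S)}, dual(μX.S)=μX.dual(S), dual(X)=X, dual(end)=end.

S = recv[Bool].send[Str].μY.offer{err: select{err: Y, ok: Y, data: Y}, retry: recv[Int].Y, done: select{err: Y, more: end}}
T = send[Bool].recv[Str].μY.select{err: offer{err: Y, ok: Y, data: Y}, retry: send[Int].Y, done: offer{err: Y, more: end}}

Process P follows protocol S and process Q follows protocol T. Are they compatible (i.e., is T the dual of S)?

recv[Bool] ‖ send[Bool]  ✓
  send[Str] ‖ recv[Str]  ✓
    μY ‖ μY  ✓ (rec unchanged)
      offer{err,retry,done} ‖ select{err,retry,done}  ✓ labels match
        [err]
          select{err,ok,data} ‖ offer{err,ok,data}  ✓ labels match
            [err]
              Y ‖ Y  ✓
            [ok]
              Y ‖ Y  ✓
            [data]
              Y ‖ Y  ✓
        [retry]
          recv[Int] ‖ send[Int]  ✓
            Y ‖ Y  ✓
        [done]
          select{err,more} ‖ offer{err,more}  ✓ labels match
            [err]
              Y ‖ Y  ✓
            [more]
              end ‖ end  ✓

YES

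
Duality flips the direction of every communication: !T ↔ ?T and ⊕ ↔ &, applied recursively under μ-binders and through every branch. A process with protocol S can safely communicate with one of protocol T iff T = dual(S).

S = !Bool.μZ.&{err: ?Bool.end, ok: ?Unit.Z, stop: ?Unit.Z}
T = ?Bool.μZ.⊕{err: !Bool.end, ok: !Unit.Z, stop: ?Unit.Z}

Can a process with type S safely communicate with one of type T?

!Bool ‖ ?Bool  ✓
  μZ ‖ μZ  ✓ (binder kept)
    &{err,ok,stop} ‖ ⊕{err,ok,stop}  ✓ labels match
      case err:
        ?Bool ‖ !Bool  ✓
          end ‖ end  ✓
      case ok:
        ?Unit ‖ !Unit  ✓
          Z ‖ Z  ✓
      case stop:
        ?Unit ‖ ?Unit  ✗ same direction on both sides — not dual

NO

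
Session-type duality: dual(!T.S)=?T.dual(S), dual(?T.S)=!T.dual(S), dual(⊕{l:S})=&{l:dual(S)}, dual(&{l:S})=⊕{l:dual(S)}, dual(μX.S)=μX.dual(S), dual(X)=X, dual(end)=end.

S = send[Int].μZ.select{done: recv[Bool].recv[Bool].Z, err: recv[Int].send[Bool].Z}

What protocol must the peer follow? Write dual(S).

recv[Int].μZ.offer{done: send[Bool].send[Bool].Z, err: send[Int].recv[Bool].Z}

send[Int] ↦ recv[Int]
  μZ ↦ μZ  (binder kept)
    select{done,err} ↦ offer{done,err}  (⊕→&)
      [done]
        recv[Bool] ↦ send[Bool]
          recv[Bool] ↦ send[Bool]
            Z self-dual
      [err]
        recv[Int] ↦ send[Int]
          send[Bool] ↦ recv[Bool]
            Z self-dual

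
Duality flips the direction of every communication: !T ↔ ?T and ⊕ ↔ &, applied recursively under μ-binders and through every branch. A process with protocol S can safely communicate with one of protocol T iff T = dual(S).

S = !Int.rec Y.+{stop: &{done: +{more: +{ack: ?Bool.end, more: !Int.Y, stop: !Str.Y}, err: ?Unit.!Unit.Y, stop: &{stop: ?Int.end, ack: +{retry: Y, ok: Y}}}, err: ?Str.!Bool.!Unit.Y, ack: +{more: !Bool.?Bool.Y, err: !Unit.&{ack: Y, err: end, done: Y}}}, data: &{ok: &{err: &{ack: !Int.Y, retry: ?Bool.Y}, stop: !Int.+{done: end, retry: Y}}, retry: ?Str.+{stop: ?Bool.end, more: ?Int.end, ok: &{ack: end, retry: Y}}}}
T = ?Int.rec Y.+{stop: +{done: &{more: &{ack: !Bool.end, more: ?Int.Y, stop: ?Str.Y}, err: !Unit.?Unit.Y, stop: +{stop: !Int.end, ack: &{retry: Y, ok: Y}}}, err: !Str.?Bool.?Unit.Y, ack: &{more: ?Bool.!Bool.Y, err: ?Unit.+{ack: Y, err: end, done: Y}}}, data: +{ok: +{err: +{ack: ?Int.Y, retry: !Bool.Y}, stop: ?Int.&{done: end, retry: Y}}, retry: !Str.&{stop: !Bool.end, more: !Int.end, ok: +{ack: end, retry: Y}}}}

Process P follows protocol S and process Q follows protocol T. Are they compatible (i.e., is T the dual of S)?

!Int vs ?Int  ok
  rec Y vs rec Y  ok (binder kept)
    +{stop,data} vs +{stop,data}  ✗ choice polarity not flipped — not dual

NO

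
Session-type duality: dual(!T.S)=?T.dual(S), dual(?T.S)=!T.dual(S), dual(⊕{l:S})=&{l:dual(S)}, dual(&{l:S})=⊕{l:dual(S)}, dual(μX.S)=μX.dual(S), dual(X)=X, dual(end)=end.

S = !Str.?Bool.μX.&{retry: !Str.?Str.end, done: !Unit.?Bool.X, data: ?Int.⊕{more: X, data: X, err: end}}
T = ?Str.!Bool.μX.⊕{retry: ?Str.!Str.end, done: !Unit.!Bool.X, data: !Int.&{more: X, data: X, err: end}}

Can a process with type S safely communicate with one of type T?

!Str vs ?Str  match
  ?Bool vs !Bool  match
    μX vs μX  match (rec unchanged)
      &{retry,done,data} vs ⊕{retry,done,data}  match label sets agree
        [retry]
          !Str vs ?Str  match
            ?Str vs !Str  match
              end vs end  match
        [done]
          !Unit vs !Unit  ✗ same direction on both sides — not dual

NO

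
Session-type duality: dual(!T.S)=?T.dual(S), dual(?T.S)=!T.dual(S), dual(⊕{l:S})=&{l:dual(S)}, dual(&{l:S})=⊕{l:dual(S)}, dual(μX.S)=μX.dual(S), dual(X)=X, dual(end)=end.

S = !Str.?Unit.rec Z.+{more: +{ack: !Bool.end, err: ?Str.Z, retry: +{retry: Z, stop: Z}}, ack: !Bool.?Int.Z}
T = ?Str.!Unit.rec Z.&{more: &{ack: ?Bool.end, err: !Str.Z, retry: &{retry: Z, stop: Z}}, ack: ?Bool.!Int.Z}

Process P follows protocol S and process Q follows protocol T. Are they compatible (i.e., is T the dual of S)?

!Str vs ?Str  match
  ?Unit vs !Unit  match
    rec Z vs rec Z  match (rec unchanged)
      +{more,ack} vs &{more,ack}  match label sets agree
        • more:
          +{ack,err,retry} vs &{ack,err,retry}  match label sets agree
            • ack:
              !Bool vs ?Bool  match
                end vs end  match
            • err:
              ?Str vs !Str  match
                Z vs Z  match
            • retry:
              +{retry,stop} vs &{retry,stop}  match label sets agree
                • retry:
                  Z vs Z  match
                • stop:
                  Z vs Z  match
        • ack:
          !Bool vs ?Bool  match
            ?Int vs !Int  match
              Z vs Z  match

YES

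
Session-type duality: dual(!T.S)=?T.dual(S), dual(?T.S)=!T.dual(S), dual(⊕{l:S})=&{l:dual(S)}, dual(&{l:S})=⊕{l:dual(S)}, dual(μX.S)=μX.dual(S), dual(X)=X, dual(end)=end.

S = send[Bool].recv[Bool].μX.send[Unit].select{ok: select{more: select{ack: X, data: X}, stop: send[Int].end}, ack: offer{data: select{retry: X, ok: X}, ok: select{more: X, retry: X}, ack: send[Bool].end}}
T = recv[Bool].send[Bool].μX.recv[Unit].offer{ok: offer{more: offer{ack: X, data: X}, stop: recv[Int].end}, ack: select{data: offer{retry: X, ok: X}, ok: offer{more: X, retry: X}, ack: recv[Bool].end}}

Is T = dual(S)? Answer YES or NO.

YES

send[Bool] vs recv[Bool]  ✓
  recv[Bool] vs send[Bool]  ✓
    μX vs μX  ✓ (rec unchanged)
      send[Unit] vs recv[Unit]  ✓
        select{ok,ack} vs offer{ok,ack}  ✓ same labels
          [ok]
            select{more,stop} vs offer{more,stop}  ✓ same labels
              [more]
                select{ack,data} vs offer{ack,data}  ✓ same labels
                  [ack]
                    X vs X  ✓
                  [data]
                    X vs X  ✓
              [stop]
                send[Int] vs recv[Int]  ✓
                  end vs end  ✓
          [ack]
            offer{data,ok,ack} vs select{data,ok,ack}  ✓ same labels
              [data]
                select{retry,ok} vs offer{retry,ok}  ✓ same labels
                  [retry]
                    X vs X  ✓
                  [ok]
                    X vs X  ✓
              [ok]
                select{more,retry} vs offer{more,retry}  ✓ same labels
                  [more]
                    X vs X  ✓
                  [retry]
                    X vs X  ✓
              [ack]
                send[Bool] vs recv[Bool]  ✓
                  end vs end  ✓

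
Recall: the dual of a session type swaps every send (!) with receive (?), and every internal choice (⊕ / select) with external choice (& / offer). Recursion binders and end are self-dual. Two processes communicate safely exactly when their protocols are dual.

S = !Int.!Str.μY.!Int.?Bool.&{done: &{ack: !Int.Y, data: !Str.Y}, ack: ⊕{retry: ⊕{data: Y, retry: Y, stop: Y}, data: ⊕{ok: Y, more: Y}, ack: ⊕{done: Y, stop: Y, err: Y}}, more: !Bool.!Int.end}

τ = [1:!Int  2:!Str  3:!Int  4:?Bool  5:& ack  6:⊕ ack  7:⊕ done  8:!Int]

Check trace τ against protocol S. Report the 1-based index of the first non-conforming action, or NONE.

[1] !Int  ok  state: !Str.μY.…
[2] !Str  ok  state: μY.…
[3] !Int  ok  state: ?Bool.&{done: &{ack: !Int.μY.…, data: !Str.μY.…}, ack: ⊕{retry: ⊕{data: μY.…, retry: μY.…, stop: μY.…}, data: ⊕{ok: μY.…, more: μY.…}, ack: ⊕{done: μY.…, stop: μY.…, err: μY.…}}, more: !Bool.!Int.end}
[4] ?Bool  ok  state: &{done: &{ack: !Int.μY.…, data: !Str.μY.…}, ack: ⊕{retry: ⊕{data: μY.…, retry: μY.…, stop: μY.…}, data: ⊕{ok: μY.…, more: μY.…}, ack: ⊕{done: μY.…, stop: μY.…, err: μY.…}}, more: !Bool.!Int.end}
[5] & ack  ok  state: ⊕{retry: ⊕{data: μY.…, retry: μY.…, stop: μY.…}, data: ⊕{ok: μY.…, more: μY.…}, ack: ⊕{done: μY.…, stop: μY.…, err: μY.…}}
[6] ⊕ ack  ok  state: ⊕{done: μY.…, stop: μY.…, err: μY.…}
[7] ⊕ done  ok  state: μY.…
[8] !Int  ok  state: ?Bool.&{done: &{ack: !Int.μY.…, data: !Str.μY.…}, ack: ⊕{retry: ⊕{data: μY.…, retry: μY.…, stop: μY.…}, data: ⊕{ok: μY.…, more: μY.…}, ack: ⊕{done: μY.…, stop: μY.…, err: μY.…}}, more: !Bool.!Int.end}
all 8 steps conform

NONE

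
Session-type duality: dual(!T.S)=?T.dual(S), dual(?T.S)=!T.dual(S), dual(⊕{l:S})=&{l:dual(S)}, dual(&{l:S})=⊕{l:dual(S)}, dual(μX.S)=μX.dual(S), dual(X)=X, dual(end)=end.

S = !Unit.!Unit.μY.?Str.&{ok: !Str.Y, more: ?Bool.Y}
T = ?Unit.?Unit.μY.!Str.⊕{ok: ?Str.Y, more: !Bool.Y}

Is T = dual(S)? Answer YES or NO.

!Unit vs ?Unit  ✓
  !Unit vs ?Unit  ✓
    μY vs μY  ✓ (rec unchanged)
      ?Str vs !Str  ✓
        &{ok,more} vs ⊕{ok,more}  ✓ same labels
          case ok:
            !Str vs ?Str  ✓
              Y vs Y  ✓
          case more:
            ?Bool vs !Bool  ✓
              Y vs Y  ✓

YES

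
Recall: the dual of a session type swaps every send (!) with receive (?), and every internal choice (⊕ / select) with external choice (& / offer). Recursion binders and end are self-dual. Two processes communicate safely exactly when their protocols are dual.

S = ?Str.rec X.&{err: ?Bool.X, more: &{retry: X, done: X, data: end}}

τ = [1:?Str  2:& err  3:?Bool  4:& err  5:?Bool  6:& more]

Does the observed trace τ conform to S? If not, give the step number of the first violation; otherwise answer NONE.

[1] ?Str  ✓  now at rec X.…
[2] & err  ✓  now at ?Bool.rec X.…
[3] ?Bool  ✓  now at rec X.…
[4] & err  ✓  now at ?Bool.rec X.…
[5] ?Bool  ✓  now at rec X.…
[6] & more  ✓  now at &{retry: rec X.…, done: rec X.…, data: end}
τ conforms to S (length 6)

NONE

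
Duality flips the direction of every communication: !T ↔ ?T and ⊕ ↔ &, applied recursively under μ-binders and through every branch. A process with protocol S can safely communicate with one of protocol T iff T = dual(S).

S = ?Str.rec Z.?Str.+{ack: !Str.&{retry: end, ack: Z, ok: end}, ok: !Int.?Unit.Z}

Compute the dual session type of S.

!Str.rec Z.!Str.&{ack: ?Str.+{retry: end, ack: Z, ok: end}, ok: ?Int.!Unit.Z}

?Str → !Str
  rec Z → rec Z  (rec unchanged)
    ?Str → !Str
      +{ack,ok} → &{ack,ok}  (select→offer)
        • ack:
          !Str → ?Str
            &{retry,ack,ok} → +{retry,ack,ok}  (external→internal)
              • retry:
                dual(end) = end
              • ack:
                dual(Z) = Z
              • ok:
                dual(end) = end
        • ok:
          !Int → ?Int
            ?Unit → !Unit
              dual(Z) = Z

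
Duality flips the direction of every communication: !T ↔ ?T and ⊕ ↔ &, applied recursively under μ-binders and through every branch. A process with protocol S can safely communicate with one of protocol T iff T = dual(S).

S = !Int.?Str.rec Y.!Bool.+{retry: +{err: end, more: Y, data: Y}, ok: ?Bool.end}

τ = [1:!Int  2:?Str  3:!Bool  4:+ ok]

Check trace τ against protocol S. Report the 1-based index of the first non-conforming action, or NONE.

NONE

step 1: !Int  ok  now at ?Str.rec Y.…
step 2: ?Str  ok  now at rec Y.…
step 3: !Bool  ok  now at +{retry: +{err: end, more: rec Y.…, data: rec Y.…}, ok: ?Bool.end}
step 4: + ok  ok  now at ?Bool.end
all 4 steps conform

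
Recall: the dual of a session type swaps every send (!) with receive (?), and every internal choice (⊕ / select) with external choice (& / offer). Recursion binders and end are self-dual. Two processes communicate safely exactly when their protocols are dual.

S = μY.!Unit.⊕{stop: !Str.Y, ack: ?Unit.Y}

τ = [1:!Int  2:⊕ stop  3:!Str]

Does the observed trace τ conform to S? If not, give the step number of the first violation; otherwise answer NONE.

1

@1 got !Int, protocol expects !Unit  ✗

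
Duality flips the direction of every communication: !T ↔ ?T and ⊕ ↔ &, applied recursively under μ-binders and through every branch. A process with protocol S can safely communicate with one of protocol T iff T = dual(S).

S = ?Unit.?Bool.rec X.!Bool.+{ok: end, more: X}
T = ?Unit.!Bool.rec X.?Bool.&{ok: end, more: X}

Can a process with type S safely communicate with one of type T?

NO

?Unit vs ?Unit  ✗ same direction on both sides — not dual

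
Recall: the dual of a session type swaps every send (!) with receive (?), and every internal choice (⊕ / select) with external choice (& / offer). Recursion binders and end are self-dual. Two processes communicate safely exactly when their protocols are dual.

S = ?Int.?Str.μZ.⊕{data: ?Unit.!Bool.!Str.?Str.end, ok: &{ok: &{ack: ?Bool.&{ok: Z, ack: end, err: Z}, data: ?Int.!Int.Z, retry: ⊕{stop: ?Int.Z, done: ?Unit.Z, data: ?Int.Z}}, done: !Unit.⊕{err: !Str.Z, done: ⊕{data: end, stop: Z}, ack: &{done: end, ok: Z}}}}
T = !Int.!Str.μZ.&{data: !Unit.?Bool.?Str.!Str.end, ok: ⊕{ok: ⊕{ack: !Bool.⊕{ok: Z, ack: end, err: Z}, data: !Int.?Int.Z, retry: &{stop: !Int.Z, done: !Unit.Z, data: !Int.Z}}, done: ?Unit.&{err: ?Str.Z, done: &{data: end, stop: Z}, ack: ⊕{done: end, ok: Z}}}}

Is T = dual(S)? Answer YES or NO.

YES

?Int | !Int  ✓
  ?Str | !Str  ✓
    μZ | μZ  ✓ (rec unchanged)
      ⊕{data,ok} | &{data,ok}  ✓ same labels
        [data]
          ?Unit | !Unit  ✓
            !Bool | ?Bool  ✓
              !Str | ?Str  ✓
                ?Str | !Str  ✓
                  end | end  ✓
        [ok]
          &{ok,done} | ⊕{ok,done}  ✓ same labels
            [ok]
              &{ack,data,retry} | ⊕{ack,data,retry}  ✓ same labels
                [ack]
                  ?Bool | !Bool  ✓
                    &{ok,ack,err} | ⊕{ok,ack,err}  ✓ same labels
                      [ok]
                        Z | Z  ✓
                      [ack]
                        end | end  ✓
                      [err]
                        Z | Z  ✓
                [data]
                  ?Int | !Int  ✓
                    !Int | ?Int  ✓
                      Z | Z  ✓
                [retry]
                  ⊕{stop,done,data} | &{stop,done,data}  ✓ same labels
                    [stop]
                      ?Int | !Int  ✓
                        Z | Z  ✓
                    [done]
                      ?Unit | !Unit  ✓
                        Z | Z  ✓
                    [data]
                      ?Int | !Int  ✓
                        Z | Z  ✓
            [done]
              !Unit | ?Unit  ✓
                ⊕{err,done,ack} | &{err,done,ack}  ✓ same labels
                  [err]
                    !Str | ?Str  ✓
                      Z | Z  ✓
                  [done]
                    ⊕{data,stop} | &{data,stop}  ✓ same labels
                      [data]
                        end | end  ✓
                      [stop]
                        Z | Z  ✓
                  [ack]
                    &{done,ok} | ⊕{done,ok}  ✓ same labels
                      [done]
                        end | end  ✓
                      [ok]
                        Z | Z  ✓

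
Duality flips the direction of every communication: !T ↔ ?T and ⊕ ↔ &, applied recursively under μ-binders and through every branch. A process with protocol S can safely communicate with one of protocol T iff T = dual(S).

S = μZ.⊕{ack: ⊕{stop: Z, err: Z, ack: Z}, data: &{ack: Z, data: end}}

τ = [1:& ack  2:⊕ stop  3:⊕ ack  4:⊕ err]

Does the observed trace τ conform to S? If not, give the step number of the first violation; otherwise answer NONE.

1

step 1: got & ack, protocol expects ⊕ ack or ⊕ data  ✗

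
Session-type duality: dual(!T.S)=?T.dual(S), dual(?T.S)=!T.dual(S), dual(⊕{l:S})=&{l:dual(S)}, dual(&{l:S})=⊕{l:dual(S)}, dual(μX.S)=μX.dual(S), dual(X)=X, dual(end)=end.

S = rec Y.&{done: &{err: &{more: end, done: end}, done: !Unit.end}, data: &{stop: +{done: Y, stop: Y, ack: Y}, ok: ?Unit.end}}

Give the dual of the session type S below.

rec Y = rec Y  (rec unchanged)
  &{done,data} = +{done,data}  (external→internal)
    [done]
      &{err,done} = +{err,done}  (external→internal)
        [err]
          &{more,done} = +{more,done}  (external→internal)
            [more]
              end ↦ end
            [done]
              end ↦ end
        [done]
          !Unit = ?Unit
            end ↦ end
    [data]
      &{stop,ok} = +{stop,ok}  (external→internal)
        [stop]
          +{done,stop,ack} = &{done,stop,ack}  (select→offer)
            [done]
              Y ↦ Y
            [stop]
              Y ↦ Y
            [ack]
              Y ↦ Y
        [ok]
          ?Unit = !Unit
            end ↦ end

rec Y.+{done: +{err: +{more: end, done: end}, done: ?Unit.end}, data: +{stop: &{done: Y, stop: Y, ack: Y}, ok: !Unit.end}}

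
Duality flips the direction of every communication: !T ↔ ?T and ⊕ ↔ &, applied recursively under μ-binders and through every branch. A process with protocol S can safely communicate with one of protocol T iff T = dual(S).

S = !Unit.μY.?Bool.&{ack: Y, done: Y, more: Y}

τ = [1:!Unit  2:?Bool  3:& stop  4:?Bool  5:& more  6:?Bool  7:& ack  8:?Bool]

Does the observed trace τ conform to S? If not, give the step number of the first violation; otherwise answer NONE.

3

@1 !Unit  ok  state: μY.…
@2 ?Bool  ok  state: &{ack: μY.…, done: μY.…, more: μY.…}
@3 got & stop, protocol expects & ack or & done or & more  ✗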